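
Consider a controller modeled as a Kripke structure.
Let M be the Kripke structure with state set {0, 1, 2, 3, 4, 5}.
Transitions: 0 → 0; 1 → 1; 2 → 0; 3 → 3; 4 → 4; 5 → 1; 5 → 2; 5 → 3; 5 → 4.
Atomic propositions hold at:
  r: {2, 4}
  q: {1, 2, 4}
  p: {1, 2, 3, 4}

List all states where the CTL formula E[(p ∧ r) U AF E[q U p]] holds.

{1, 2, 3, 4, 5}

Sat(p ∧ r) = {2, 4}
E[q U p]: least fixpoint, start Z0 = Sat(p) = {1, 2, 3, 4}, add states in Sat(q) with some successor in Z. Already a fixed point.
Sat(E[q U p]) = {1, 2, 3, 4}
AF E[q U p]: least fixpoint, start Z0 = {1, 2, 3, 4}, add states with every successor in Z. Z1 = {1, 2, 3, 4, 5}; fixed.
Sat(AF E[q U p]) = {1, 2, 3, 4, 5}
E[(p ∧ r) U AF E[q U p]]: least fixpoint, start Z0 = Sat(AF E[q U p]) = {1, 2, 3, 4, 5}, add states in Sat(p ∧ r) with some successor in Z. Already a fixed point.
Sat(E[(p ∧ r) U AF E[q U p]]) = {1, 2, 3, 4, 5}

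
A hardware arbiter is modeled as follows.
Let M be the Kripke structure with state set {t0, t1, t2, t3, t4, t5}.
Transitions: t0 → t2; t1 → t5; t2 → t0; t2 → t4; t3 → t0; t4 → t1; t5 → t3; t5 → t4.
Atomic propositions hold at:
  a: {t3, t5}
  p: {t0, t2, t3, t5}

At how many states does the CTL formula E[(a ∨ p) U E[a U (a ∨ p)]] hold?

4

Sat(a ∨ p) = {t0, t2, t3, t5}
E[a U (a ∨ p)]: least fixpoint, start Z0 = Sat((a ∨ p)) = {t0, t2, t3, t5}, add states in Sat(a) with some successor in Z. Already a fixed point.
Sat(E[a U (a ∨ p)]) = {t0, t2, t3, t5}
E[(a ∨ p) U E[a U (a ∨ p)]]: least fixpoint, start Z0 = Sat(E[a U (a ∨ p)]) = {t0, t2, t3, t5}, add states in Sat(a ∨ p) with some successor in Z. Already a fixed point.
Sat(E[(a ∨ p) U E[a U (a ∨ p)]]) = {t0, t2, t3, t5}
|Sat(E[(a ∨ p) U E[a U (a ∨ p)]])| = |{t0, t2, t3, t5}| = 4.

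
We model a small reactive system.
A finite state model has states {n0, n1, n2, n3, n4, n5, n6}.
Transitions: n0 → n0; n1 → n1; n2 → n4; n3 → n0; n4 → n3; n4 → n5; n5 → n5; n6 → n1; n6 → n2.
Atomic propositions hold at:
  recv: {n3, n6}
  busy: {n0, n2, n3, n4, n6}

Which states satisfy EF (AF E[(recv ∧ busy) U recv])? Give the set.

{n2, n3, n4, n6}

Sat(recv ∧ busy) = {n3, n6}
E[(recv ∧ busy) U recv]: least fixpoint, start Z0 = Sat(recv) = {n3, n6}, add states in Sat(recv ∧ busy) with some successor in Z. Already a fixed point.
Sat(E[(recv ∧ busy) U recv]) = {n3, n6}
AF E[(recv ∧ busy) U recv]: least fixpoint, start Z0 = {n3, n6}, add states with every successor in Z. Already a fixed point.
Sat(AF E[(recv ∧ busy) U recv]) = {n3, n6}
EF (AF E[(recv ∧ busy) U recv]): least fixpoint, start Z0 = {n3, n6}, add states with some successor in Z. Z1 = {n3, n4, n6}; Z2 = {n2, n3, n4, n6}; fixed.
Sat(EF (AF E[(recv ∧ busy) U recv])) = {n2, n3, n4, n6}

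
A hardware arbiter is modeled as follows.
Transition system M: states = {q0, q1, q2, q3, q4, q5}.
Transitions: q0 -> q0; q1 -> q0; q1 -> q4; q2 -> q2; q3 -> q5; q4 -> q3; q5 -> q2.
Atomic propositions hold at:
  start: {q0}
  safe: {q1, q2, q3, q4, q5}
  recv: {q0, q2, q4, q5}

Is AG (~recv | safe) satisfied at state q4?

Sat(~recv) = {q1, q3}
Sat(~recv | safe) = {q1, q2, q3, q4, q5}
AG (~recv | safe): greatest fixpoint, start Z0 = {q1, q2, q3, q4, q5}, keep only states in Sat with every successor in Z. Z1 = {q2, q3, q4, q5}; fixed.
Sat(AG (~recv | safe)) = {q2, q3, q4, q5}
q4 ∈ Sat(AG (~recv | safe)) = {q2, q3, q4, q5}, so the formula holds at q4.

Yes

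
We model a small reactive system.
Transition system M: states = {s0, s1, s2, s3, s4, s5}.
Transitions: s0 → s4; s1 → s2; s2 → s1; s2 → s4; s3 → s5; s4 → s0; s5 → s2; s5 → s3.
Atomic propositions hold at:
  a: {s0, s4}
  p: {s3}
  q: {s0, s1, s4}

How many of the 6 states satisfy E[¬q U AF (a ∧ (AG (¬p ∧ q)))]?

5

Sat(¬q) = {s2, s3, s5}
Sat(¬p) = {s0, s1, s2, s4, s5}
Sat(¬p ∧ q) = {s0, s1, s4}
AG (¬p ∧ q): greatest fixpoint, start Z0 = {s0, s1, s4}, keep only states in Sat with every successor in Z. Z1 = {s0, s4}; fixed.
Sat(AG (¬p ∧ q)) = {s0, s4}
Sat(a ∧ (AG (¬p ∧ q))) = {s0, s4}
AF (a ∧ (AG (¬p ∧ q))): least fixpoint, start Z0 = {s0, s4}, add states with every successor in Z. Already a fixed point.
Sat(AF (a ∧ (AG (¬p ∧ q)))) = {s0, s4}
E[¬q U AF (a ∧ (AG (¬p ∧ q)))]: least fixpoint, start Z0 = Sat(AF (a ∧ (AG (¬p ∧ q)))) = {s0, s4}, add states in Sat(¬q) with some successor in Z. Z1 = {s0, s2, s4}; Z2 = {s0, s2, s4, s5}; Z3 = {s0, s2, s3, s4, s5}; fixed.
Sat(E[¬q U AF (a ∧ (AG (¬p ∧ q)))]) = {s0, s2, s3, s4, s5}
|Sat(E[¬q U AF (a ∧ (AG (¬p ∧ q)))])| = |{s0, s2, s3, s4, s5}| = 5.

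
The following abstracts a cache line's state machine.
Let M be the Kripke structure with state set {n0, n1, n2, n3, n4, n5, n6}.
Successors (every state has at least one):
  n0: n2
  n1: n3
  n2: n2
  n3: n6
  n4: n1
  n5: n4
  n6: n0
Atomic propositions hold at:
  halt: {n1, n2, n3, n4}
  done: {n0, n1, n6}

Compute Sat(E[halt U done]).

{n0, n1, n3, n4, n6}

E[halt U done]: least fixpoint, start Z0 = Sat(done) = {n0, n1, n6}, add states in Sat(halt) with some successor in Z. Z1 = {n0, n1, n3, n4, n6}; fixed.
Sat(E[halt U done]) = {n0, n1, n3, n4, n6}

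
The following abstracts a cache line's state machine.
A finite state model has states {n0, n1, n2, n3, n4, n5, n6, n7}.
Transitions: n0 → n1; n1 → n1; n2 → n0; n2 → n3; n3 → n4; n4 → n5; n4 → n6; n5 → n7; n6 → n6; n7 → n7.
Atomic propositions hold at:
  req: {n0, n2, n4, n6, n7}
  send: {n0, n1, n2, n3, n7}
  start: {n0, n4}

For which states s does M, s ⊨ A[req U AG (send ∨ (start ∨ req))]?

{n0, n1, n6, n7}

Sat(start ∨ req) = {n0, n2, n4, n6, n7}
Sat(send ∨ (start ∨ req)) = {n0, n1, n2, n3, n4, n6, n7}
AG (send ∨ (start ∨ req)): greatest fixpoint, start Z0 = {n0, n1, n2, n3, n4, n6, n7}, keep only states in Sat with every successor in Z. Z1 = {n0, n1, n2, n3, n6, n7}; Z2 = {n0, n1, n2, n6, n7}; Z3 = {n0, n1, n6, n7}; fixed.
Sat(AG (send ∨ (start ∨ req))) = {n0, n1, n6, n7}
A[req U AG (send ∨ (start ∨ req))]: least fixpoint, start Z0 = Sat(AG (send ∨ (start ∨ req))) = {n0, n1, n6, n7}, add states in Sat(req) with every successor in Z. Already a fixed point.
Sat(A[req U AG (send ∨ (start ∨ req))]) = {n0, n1, n6, n7}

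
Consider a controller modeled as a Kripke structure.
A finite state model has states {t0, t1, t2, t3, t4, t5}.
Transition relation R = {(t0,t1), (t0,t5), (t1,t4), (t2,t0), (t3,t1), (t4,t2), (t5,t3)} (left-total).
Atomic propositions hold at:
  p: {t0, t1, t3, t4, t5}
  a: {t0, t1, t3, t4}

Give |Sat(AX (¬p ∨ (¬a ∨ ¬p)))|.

Sat(¬p) = {t2}
Sat(¬a) = {t2, t5}
Sat(¬a ∨ ¬p) = {t2, t5}
Sat(¬p ∨ (¬a ∨ ¬p)) = {t2, t5}
Sat(AX (¬p ∨ (¬a ∨ ¬p))) = {s : every successor in {t2, t5}} = {t4}
|Sat(AX (¬p ∨ (¬a ∨ ¬p)))| = |{t4}| = 1.

1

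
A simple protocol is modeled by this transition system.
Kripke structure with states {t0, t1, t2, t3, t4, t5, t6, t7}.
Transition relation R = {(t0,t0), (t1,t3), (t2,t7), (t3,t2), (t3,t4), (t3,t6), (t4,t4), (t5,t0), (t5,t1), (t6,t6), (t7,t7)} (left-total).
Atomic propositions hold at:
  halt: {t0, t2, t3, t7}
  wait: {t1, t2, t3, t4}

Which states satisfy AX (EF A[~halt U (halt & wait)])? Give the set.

{t1}

Sat(~halt) = {t1, t4, t5, t6}
Sat(halt & wait) = {t2, t3}
A[~halt U (halt & wait)]: least fixpoint, start Z0 = Sat((halt & wait)) = {t2, t3}, add states in Sat(~halt) with every successor in Z. Z1 = {t1, t2, t3}; fixed.
Sat(A[~halt U (halt & wait)]) = {t1, t2, t3}
EF A[~halt U (halt & wait)]: least fixpoint, start Z0 = {t1, t2, t3}, add states with some successor in Z. Z1 = {t1, t2, t3, t5}; fixed.
Sat(EF A[~halt U (halt & wait)]) = {t1, t2, t3, t5}
Sat(AX (EF A[~halt U (halt & wait)])) = {s : every successor in {t1, t2, t3, t5}} = {t1}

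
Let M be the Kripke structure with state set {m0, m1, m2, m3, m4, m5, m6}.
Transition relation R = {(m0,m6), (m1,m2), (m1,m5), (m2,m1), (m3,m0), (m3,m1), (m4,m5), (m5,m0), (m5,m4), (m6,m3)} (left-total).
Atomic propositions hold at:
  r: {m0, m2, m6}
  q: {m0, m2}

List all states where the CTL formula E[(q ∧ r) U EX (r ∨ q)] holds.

{m0, m1, m2, m3, m5}

Sat(q ∧ r) = {m0, m2}
Sat(r ∨ q) = {m0, m2, m6}
Sat(EX (r ∨ q)) = {s : some successor in {m0, m2, m6}} = {m0, m1, m3, m5}
E[(q ∧ r) U EX (r ∨ q)]: least fixpoint, start Z0 = Sat(EX (r ∨ q)) = {m0, m1, m3, m5}, add states in Sat(q ∧ r) with some successor in Z. Z1 = {m0, m1, m2, m3, m5}; fixed.
Sat(E[(q ∧ r) U EX (r ∨ q)]) = {m0, m1, m2, m3, m5}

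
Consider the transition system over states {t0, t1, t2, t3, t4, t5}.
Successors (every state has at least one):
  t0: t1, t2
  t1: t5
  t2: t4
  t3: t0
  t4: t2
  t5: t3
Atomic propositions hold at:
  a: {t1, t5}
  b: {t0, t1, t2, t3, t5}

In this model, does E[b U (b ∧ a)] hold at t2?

No

Sat(b ∧ a) = {t1, t5}
E[b U (b ∧ a)]: least fixpoint, start Z0 = Sat((b ∧ a)) = {t1, t5}, add states in Sat(b) with some successor in Z. Z1 = {t0, t1, t5}; Z2 = {t0, t1, t3, t5}; fixed.
Sat(E[b U (b ∧ a)]) = {t0, t1, t3, t5}
t2 ∉ Sat(E[b U (b ∧ a)]) = {t0, t1, t3, t5}, so the formula does not hold at t2.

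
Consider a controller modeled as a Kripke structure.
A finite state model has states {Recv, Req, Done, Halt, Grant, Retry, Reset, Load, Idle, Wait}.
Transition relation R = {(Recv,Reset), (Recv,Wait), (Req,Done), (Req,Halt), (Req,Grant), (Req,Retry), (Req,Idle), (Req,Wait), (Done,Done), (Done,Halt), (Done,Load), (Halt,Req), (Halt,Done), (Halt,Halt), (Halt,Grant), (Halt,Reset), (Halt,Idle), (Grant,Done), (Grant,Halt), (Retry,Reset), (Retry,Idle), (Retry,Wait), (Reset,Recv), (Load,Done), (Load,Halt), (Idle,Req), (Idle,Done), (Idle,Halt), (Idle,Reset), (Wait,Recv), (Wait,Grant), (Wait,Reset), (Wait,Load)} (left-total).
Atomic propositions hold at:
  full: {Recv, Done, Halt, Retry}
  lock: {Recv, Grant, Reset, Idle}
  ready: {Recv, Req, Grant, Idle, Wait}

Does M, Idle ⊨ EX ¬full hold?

Sat(¬full) = {Req, Grant, Reset, Load, Idle, Wait}
Sat(EX ¬full) = {s : some successor in {Req, Grant, Reset, Load, Idle, Wait}} = {Recv, Req, Done, Halt, Retry, Idle, Wait}
Idle ∈ Sat(EX ¬full) = {Recv, Req, Done, Halt, Retry, Idle, Wait}, so the formula holds at Idle.

Yes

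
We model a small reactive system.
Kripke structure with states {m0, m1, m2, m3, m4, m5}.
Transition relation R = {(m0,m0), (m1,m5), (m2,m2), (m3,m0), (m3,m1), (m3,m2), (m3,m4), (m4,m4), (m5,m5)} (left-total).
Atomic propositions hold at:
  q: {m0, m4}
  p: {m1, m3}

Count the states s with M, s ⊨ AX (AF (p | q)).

2

Sat(p | q) = {m0, m1, m3, m4}
AF (p | q): least fixpoint, start Z0 = {m0, m1, m3, m4}, add states with every successor in Z. Already a fixed point.
Sat(AF (p | q)) = {m0, m1, m3, m4}
Sat(AX (AF (p | q))) = {s : every successor in {m0, m1, m3, m4}} = {m0, m4}
|Sat(AX (AF (p | q)))| = |{m0, m4}| = 2.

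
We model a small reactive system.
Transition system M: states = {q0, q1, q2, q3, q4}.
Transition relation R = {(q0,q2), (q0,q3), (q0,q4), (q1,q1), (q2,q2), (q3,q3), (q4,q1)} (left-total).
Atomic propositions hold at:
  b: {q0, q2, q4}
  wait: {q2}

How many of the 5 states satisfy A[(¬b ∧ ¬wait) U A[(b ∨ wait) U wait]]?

Sat(¬b) = {q1, q3}
Sat(¬wait) = {q0, q1, q3, q4}
Sat(¬b ∧ ¬wait) = {q1, q3}
Sat(b ∨ wait) = {q0, q2, q4}
A[(b ∨ wait) U wait]: least fixpoint, start Z0 = Sat(wait) = {q2}, add states in Sat(b ∨ wait) with every successor in Z. Already a fixed point.
Sat(A[(b ∨ wait) U wait]) = {q2}
A[(¬b ∧ ¬wait) U A[(b ∨ wait) U wait]]: least fixpoint, start Z0 = Sat(A[(b ∨ wait) U wait]) = {q2}, add states in Sat(¬b ∧ ¬wait) with every successor in Z. Already a fixed point.
Sat(A[(¬b ∧ ¬wait) U A[(b ∨ wait) U wait]]) = {q2}
|Sat(A[(¬b ∧ ¬wait) U A[(b ∨ wait) U wait]])| = |{q2}| = 1.

1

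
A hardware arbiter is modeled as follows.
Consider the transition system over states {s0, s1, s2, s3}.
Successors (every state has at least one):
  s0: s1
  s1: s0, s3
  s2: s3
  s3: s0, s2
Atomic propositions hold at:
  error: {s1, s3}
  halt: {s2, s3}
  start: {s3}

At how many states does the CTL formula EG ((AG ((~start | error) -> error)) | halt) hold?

Sat(~start) = {s0, s1, s2}
Sat(~start | error) = {s0, s1, s2, s3}
Sat((~start | error) -> error) = {s1, s3}
AG ((~start | error) -> error): greatest fixpoint, start Z0 = {s1, s3}, keep only states in Sat with every successor in Z. Z1 = ∅; fixed.
Sat(AG ((~start | error) -> error)) = ∅
Sat((AG ((~start | error) -> error)) | halt) = {s2, s3}
EG ((AG ((~start | error) -> error)) | halt): greatest fixpoint, start Z0 = {s2, s3}, keep only states in Sat with some successor in Z. Already a fixed point.
Sat(EG ((AG ((~start | error) -> error)) | halt)) = {s2, s3}
|Sat(EG ((AG ((~start | error) -> error)) | halt))| = |{s2, s3}| = 2.

2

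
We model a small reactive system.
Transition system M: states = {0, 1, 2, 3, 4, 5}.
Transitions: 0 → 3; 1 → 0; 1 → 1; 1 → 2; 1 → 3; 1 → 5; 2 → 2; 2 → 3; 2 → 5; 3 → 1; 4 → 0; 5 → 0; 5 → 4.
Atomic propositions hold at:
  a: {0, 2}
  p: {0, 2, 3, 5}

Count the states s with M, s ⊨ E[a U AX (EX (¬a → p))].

5

Sat(¬a) = {1, 3, 4, 5}
Sat(¬a → p) = {0, 2, 3, 5}
Sat(EX (¬a → p)) = {s : some successor in {0, 2, 3, 5}} = {0, 1, 2, 4, 5}
Sat(AX (EX (¬a → p))) = {s : every successor in {0, 1, 2, 4, 5}} = {3, 4, 5}
E[a U AX (EX (¬a → p))]: least fixpoint, start Z0 = Sat(AX (EX (¬a → p))) = {3, 4, 5}, add states in Sat(a) with some successor in Z. Z1 = {0, 2, 3, 4, 5}; fixed.
Sat(E[a U AX (EX (¬a → p))]) = {0, 2, 3, 4, 5}
|Sat(E[a U AX (EX (¬a → p))])| = |{0, 2, 3, 4, 5}| = 5.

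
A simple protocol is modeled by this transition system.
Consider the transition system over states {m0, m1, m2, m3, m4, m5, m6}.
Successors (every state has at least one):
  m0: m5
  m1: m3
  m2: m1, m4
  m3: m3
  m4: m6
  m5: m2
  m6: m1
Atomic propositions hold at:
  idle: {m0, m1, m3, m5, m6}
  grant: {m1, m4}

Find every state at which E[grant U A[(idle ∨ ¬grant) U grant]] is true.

{m0, m1, m2, m4, m5, m6}

Sat(¬grant) = {m0, m2, m3, m5, m6}
Sat(idle ∨ ¬grant) = {m0, m1, m2, m3, m5, m6}
A[(idle ∨ ¬grant) U grant]: least fixpoint, start Z0 = Sat(grant) = {m1, m4}, add states in Sat(idle ∨ ¬grant) with every successor in Z. Z1 = {m1, m2, m4, m6}; Z2 = {m1, m2, m4, m5, m6}; Z3 = {m0, m1, m2, m4, m5, m6}; fixed.
Sat(A[(idle ∨ ¬grant) U grant]) = {m0, m1, m2, m4, m5, m6}
E[grant U A[(idle ∨ ¬grant) U grant]]: least fixpoint, start Z0 = Sat(A[(idle ∨ ¬grant) U grant]) = {m0, m1, m2, m4, m5, m6}, add states in Sat(grant) with some successor in Z. Already a fixed point.
Sat(E[grant U A[(idle ∨ ¬grant) U grant]]) = {m0, m1, m2, m4, m5, m6}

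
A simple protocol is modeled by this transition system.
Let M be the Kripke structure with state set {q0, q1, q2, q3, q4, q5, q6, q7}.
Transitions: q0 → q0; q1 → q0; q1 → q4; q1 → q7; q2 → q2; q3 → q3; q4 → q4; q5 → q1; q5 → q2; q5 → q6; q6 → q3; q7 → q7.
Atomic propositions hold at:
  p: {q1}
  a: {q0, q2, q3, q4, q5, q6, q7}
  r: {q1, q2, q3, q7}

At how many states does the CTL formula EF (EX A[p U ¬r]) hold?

4

Sat(¬r) = {q0, q4, q5, q6}
A[p U ¬r]: least fixpoint, start Z0 = Sat(¬r) = {q0, q4, q5, q6}, add states in Sat(p) with every successor in Z. Already a fixed point.
Sat(A[p U ¬r]) = {q0, q4, q5, q6}
Sat(EX A[p U ¬r]) = {s : some successor in {q0, q4, q5, q6}} = {q0, q1, q4, q5}
EF (EX A[p U ¬r]): least fixpoint, start Z0 = {q0, q1, q4, q5}, add states with some successor in Z. Already a fixed point.
Sat(EF (EX A[p U ¬r])) = {q0, q1, q4, q5}
|Sat(EF (EX A[p U ¬r]))| = |{q0, q1, q4, q5}| = 4.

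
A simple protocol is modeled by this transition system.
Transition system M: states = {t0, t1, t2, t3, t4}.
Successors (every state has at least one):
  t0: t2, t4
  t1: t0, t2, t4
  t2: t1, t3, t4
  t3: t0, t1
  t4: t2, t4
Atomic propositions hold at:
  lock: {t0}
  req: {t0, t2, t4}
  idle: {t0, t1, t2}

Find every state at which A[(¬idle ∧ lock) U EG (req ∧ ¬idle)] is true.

{t4}

Sat(¬idle) = {t3, t4}
Sat(¬idle ∧ lock) = ∅
Sat(req ∧ ¬idle) = {t4}
EG (req ∧ ¬idle): greatest fixpoint, start Z0 = {t4}, keep only states in Sat with some successor in Z. Already a fixed point.
Sat(EG (req ∧ ¬idle)) = {t4}
A[(¬idle ∧ lock) U EG (req ∧ ¬idle)]: least fixpoint, start Z0 = Sat(EG (req ∧ ¬idle)) = {t4}, add states in Sat(¬idle ∧ lock) with every successor in Z. Already a fixed point.
Sat(A[(¬idle ∧ lock) U EG (req ∧ ¬idle)]) = {t4}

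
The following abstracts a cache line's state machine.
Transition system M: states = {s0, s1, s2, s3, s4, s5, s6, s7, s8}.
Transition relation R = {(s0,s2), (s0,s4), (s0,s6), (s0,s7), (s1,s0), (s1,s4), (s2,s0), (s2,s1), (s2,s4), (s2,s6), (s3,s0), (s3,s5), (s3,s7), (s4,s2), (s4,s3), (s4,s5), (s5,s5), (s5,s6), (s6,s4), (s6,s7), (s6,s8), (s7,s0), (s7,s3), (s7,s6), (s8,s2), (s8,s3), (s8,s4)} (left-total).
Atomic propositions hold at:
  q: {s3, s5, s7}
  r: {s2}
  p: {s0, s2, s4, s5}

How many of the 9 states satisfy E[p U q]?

E[p U q]: least fixpoint, start Z0 = Sat(q) = {s3, s5, s7}, add states in Sat(p) with some successor in Z. Z1 = {s0, s3, s4, s5, s7}; Z2 = {s0, s2, s3, s4, s5, s7}; fixed.
Sat(E[p U q]) = {s0, s2, s3, s4, s5, s7}
|Sat(E[p U q])| = |{s0, s2, s3, s4, s5, s7}| = 6.

6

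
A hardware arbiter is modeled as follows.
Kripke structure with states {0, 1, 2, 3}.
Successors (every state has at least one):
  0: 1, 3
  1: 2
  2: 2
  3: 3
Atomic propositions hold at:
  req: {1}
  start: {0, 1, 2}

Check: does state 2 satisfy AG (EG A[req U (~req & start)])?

Sat(~req) = {0, 2, 3}
Sat(~req & start) = {0, 2}
A[req U (~req & start)]: least fixpoint, start Z0 = Sat((~req & start)) = {0, 2}, add states in Sat(req) with every successor in Z. Z1 = {0, 1, 2}; fixed.
Sat(A[req U (~req & start)]) = {0, 1, 2}
EG A[req U (~req & start)]: greatest fixpoint, start Z0 = {0, 1, 2}, keep only states in Sat with some successor in Z. Already a fixed point.
Sat(EG A[req U (~req & start)]) = {0, 1, 2}
AG (EG A[req U (~req & start)]): greatest fixpoint, start Z0 = {0, 1, 2}, keep only states in Sat with every successor in Z. Z1 = {1, 2}; fixed.
Sat(AG (EG A[req U (~req & start)])) = {1, 2}
2 ∈ Sat(AG (EG A[req U (~req & start)])) = {1, 2}, so the formula holds at 2.

Yes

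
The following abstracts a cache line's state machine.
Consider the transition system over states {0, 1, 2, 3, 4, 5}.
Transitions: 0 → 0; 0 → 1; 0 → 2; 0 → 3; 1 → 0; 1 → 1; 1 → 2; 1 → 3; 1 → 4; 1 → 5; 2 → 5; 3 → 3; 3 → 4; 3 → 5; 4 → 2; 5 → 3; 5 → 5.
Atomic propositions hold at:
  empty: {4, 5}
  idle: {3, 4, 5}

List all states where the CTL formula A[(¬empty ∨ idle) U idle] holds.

{2, 3, 4, 5}

Sat(¬empty) = {0, 1, 2, 3}
Sat(¬empty ∨ idle) = {0, 1, 2, 3, 4, 5}
A[(¬empty ∨ idle) U idle]: least fixpoint, start Z0 = Sat(idle) = {3, 4, 5}, add states in Sat(¬empty ∨ idle) with every successor in Z. Z1 = {2, 3, 4, 5}; fixed.
Sat(A[(¬empty ∨ idle) U idle]) = {2, 3, 4, 5}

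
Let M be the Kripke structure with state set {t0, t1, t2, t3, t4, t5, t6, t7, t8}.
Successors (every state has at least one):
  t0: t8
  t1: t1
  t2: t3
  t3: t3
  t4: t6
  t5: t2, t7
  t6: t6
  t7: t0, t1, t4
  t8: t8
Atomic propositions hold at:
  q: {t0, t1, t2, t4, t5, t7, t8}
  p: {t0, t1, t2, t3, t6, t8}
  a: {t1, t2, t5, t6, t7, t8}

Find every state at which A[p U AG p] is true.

AG p: greatest fixpoint, start Z0 = {t0, t1, t2, t3, t6, t8}, keep only states in Sat with every successor in Z. Already a fixed point.
Sat(AG p) = {t0, t1, t2, t3, t6, t8}
A[p U AG p]: least fixpoint, start Z0 = Sat(AG p) = {t0, t1, t2, t3, t6, t8}, add states in Sat(p) with every successor in Z. Already a fixed point.
Sat(A[p U AG p]) = {t0, t1, t2, t3, t6, t8}

{t0, t1, t2, t3, t6, t8}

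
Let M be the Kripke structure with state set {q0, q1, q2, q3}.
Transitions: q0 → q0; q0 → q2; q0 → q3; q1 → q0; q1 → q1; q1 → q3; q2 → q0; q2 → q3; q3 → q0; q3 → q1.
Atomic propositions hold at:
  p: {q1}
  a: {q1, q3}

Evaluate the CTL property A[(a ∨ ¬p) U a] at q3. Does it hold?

Yes

Sat(¬p) = {q0, q2, q3}
Sat(a ∨ ¬p) = {q0, q1, q2, q3}
A[(a ∨ ¬p) U a]: least fixpoint, start Z0 = Sat(a) = {q1, q3}, add states in Sat(a ∨ ¬p) with every successor in Z. Already a fixed point.
Sat(A[(a ∨ ¬p) U a]) = {q1, q3}
q3 ∈ Sat(A[(a ∨ ¬p) U a]) = {q1, q3}, so the formula holds at q3.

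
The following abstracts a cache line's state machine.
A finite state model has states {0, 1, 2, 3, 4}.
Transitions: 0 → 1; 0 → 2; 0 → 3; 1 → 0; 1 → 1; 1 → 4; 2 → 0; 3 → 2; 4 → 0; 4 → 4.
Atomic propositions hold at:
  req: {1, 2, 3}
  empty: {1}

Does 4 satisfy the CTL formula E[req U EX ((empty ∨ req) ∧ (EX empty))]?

Sat(empty ∨ req) = {1, 2, 3}
Sat(EX empty) = {s : some successor in {1}} = {0, 1}
Sat((empty ∨ req) ∧ (EX empty)) = {1}
Sat(EX ((empty ∨ req) ∧ (EX empty))) = {s : some successor in {1}} = {0, 1}
E[req U EX ((empty ∨ req) ∧ (EX empty))]: least fixpoint, start Z0 = Sat(EX ((empty ∨ req) ∧ (EX empty))) = {0, 1}, add states in Sat(req) with some successor in Z. Z1 = {0, 1, 2}; Z2 = {0, 1, 2, 3}; fixed.
Sat(E[req U EX ((empty ∨ req) ∧ (EX empty))]) = {0, 1, 2, 3}
4 ∉ Sat(E[req U EX ((empty ∨ req) ∧ (EX empty))]) = {0, 1, 2, 3}, so the formula does not hold at 4.

No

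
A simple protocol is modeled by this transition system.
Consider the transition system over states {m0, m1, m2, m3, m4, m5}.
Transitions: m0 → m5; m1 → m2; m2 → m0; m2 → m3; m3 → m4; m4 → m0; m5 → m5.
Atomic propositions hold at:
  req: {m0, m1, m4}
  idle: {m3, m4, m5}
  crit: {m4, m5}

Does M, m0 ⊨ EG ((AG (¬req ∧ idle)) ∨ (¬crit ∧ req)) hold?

Yes

Sat(¬req) = {m2, m3, m5}
Sat(¬req ∧ idle) = {m3, m5}
AG (¬req ∧ idle): greatest fixpoint, start Z0 = {m3, m5}, keep only states in Sat with every successor in Z. Z1 = {m5}; fixed.
Sat(AG (¬req ∧ idle)) = {m5}
Sat(¬crit) = {m0, m1, m2, m3}
Sat(¬crit ∧ req) = {m0, m1}
Sat((AG (¬req ∧ idle)) ∨ (¬crit ∧ req)) = {m0, m1, m5}
EG ((AG (¬req ∧ idle)) ∨ (¬crit ∧ req)): greatest fixpoint, start Z0 = {m0, m1, m5}, keep only states in Sat with some successor in Z. Z1 = {m0, m5}; fixed.
Sat(EG ((AG (¬req ∧ idle)) ∨ (¬crit ∧ req))) = {m0, m5}
m0 ∈ Sat(EG ((AG (¬req ∧ idle)) ∨ (¬crit ∧ req))) = {m0, m5}, so the formula holds at m0.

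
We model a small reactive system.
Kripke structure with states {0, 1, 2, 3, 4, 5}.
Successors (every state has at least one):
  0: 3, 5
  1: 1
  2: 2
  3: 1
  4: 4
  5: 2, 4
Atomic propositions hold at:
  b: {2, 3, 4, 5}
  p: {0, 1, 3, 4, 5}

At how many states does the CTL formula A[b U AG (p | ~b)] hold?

Sat(~b) = {0, 1}
Sat(p | ~b) = {0, 1, 3, 4, 5}
AG (p | ~b): greatest fixpoint, start Z0 = {0, 1, 3, 4, 5}, keep only states in Sat with every successor in Z. Z1 = {0, 1, 3, 4}; Z2 = {1, 3, 4}; fixed.
Sat(AG (p | ~b)) = {1, 3, 4}
A[b U AG (p | ~b)]: least fixpoint, start Z0 = Sat(AG (p | ~b)) = {1, 3, 4}, add states in Sat(b) with every successor in Z. Already a fixed point.
Sat(A[b U AG (p | ~b)]) = {1, 3, 4}
|Sat(A[b U AG (p | ~b)])| = |{1, 3, 4}| = 3.

3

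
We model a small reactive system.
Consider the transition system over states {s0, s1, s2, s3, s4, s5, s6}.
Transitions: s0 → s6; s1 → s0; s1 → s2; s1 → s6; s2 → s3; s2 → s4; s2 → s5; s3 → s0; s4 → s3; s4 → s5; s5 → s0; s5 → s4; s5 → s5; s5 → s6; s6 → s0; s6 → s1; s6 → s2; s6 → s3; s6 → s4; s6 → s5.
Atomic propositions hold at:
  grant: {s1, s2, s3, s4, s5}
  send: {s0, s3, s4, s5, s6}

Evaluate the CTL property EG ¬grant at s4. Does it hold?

No

Sat(¬grant) = {s0, s6}
EG ¬grant: greatest fixpoint, start Z0 = {s0, s6}, keep only states in Sat with some successor in Z. Already a fixed point.
Sat(EG ¬grant) = {s0, s6}
s4 ∉ Sat(EG ¬grant) = {s0, s6}, so the formula does not hold at s4.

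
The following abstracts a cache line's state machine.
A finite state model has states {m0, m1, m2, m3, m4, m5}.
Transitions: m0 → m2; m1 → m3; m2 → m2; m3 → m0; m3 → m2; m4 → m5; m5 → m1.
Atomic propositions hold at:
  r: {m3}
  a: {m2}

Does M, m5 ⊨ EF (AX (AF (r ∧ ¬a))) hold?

Yes

Sat(¬a) = {m0, m1, m3, m4, m5}
Sat(r ∧ ¬a) = {m3}
AF (r ∧ ¬a): least fixpoint, start Z0 = {m3}, add states with every successor in Z. Z1 = {m1, m3}; Z2 = {m1, m3, m5}; Z3 = {m1, m3, m4, m5}; fixed.
Sat(AF (r ∧ ¬a)) = {m1, m3, m4, m5}
Sat(AX (AF (r ∧ ¬a))) = {s : every successor in {m1, m3, m4, m5}} = {m1, m4, m5}
EF (AX (AF (r ∧ ¬a))): least fixpoint, start Z0 = {m1, m4, m5}, add states with some successor in Z. Already a fixed point.
Sat(EF (AX (AF (r ∧ ¬a)))) = {m1, m4, m5}
m5 ∈ Sat(EF (AX (AF (r ∧ ¬a)))) = {m1, m4, m5}, so the formula holds at m5.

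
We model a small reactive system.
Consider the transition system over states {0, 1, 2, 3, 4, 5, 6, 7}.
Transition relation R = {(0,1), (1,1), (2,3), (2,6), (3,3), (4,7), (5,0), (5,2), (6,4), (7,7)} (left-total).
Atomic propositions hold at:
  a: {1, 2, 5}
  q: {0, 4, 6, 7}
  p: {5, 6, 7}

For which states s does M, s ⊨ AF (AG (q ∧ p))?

Sat(q ∧ p) = {6, 7}
AG (q ∧ p): greatest fixpoint, start Z0 = {6, 7}, keep only states in Sat with every successor in Z. Z1 = {7}; fixed.
Sat(AG (q ∧ p)) = {7}
AF (AG (q ∧ p)): least fixpoint, start Z0 = {7}, add states with every successor in Z. Z1 = {4, 7}; Z2 = {4, 6, 7}; fixed.
Sat(AF (AG (q ∧ p))) = {4, 6, 7}

{4, 6, 7}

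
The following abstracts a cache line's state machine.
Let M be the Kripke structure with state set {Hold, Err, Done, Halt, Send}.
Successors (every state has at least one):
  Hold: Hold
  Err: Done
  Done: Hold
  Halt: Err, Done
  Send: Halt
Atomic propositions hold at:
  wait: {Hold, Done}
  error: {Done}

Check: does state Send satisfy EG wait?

EG wait: greatest fixpoint, start Z0 = {Hold, Done}, keep only states in Sat with some successor in Z. Already a fixed point.
Sat(EG wait) = {Hold, Done}
Send ∉ Sat(EG wait) = {Hold, Done}, so the formula does not hold at Send.

No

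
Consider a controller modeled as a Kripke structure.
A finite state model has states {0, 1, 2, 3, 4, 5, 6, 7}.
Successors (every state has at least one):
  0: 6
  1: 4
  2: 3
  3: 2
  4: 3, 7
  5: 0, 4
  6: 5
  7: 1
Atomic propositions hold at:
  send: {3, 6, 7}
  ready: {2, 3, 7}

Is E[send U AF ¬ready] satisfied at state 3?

No

Sat(¬ready) = {0, 1, 4, 5, 6}
AF ¬ready: least fixpoint, start Z0 = {0, 1, 4, 5, 6}, add states with every successor in Z. Z1 = {0, 1, 4, 5, 6, 7}; fixed.
Sat(AF ¬ready) = {0, 1, 4, 5, 6, 7}
E[send U AF ¬ready]: least fixpoint, start Z0 = Sat(AF ¬ready) = {0, 1, 4, 5, 6, 7}, add states in Sat(send) with some successor in Z. Already a fixed point.
Sat(E[send U AF ¬ready]) = {0, 1, 4, 5, 6, 7}
3 ∉ Sat(E[send U AF ¬ready]) = {0, 1, 4, 5, 6, 7}, so the formula does not hold at 3.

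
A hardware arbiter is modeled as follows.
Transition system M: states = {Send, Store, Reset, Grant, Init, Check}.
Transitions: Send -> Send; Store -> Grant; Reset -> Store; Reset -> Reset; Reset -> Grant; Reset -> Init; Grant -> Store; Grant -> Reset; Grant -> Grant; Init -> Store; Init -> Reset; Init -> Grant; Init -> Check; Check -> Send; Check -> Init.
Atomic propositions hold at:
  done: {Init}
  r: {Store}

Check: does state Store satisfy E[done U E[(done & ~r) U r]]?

Yes

Sat(~r) = {Send, Reset, Grant, Init, Check}
Sat(done & ~r) = {Init}
E[(done & ~r) U r]: least fixpoint, start Z0 = Sat(r) = {Store}, add states in Sat(done & ~r) with some successor in Z. Z1 = {Store, Init}; fixed.
Sat(E[(done & ~r) U r]) = {Store, Init}
E[done U E[(done & ~r) U r]]: least fixpoint, start Z0 = Sat(E[(done & ~r) U r]) = {Store, Init}, add states in Sat(done) with some successor in Z. Already a fixed point.
Sat(E[done U E[(done & ~r) U r]]) = {Store, Init}
Store ∈ Sat(E[done U E[(done & ~r) U r]]) = {Store, Init}, so the formula holds at Store.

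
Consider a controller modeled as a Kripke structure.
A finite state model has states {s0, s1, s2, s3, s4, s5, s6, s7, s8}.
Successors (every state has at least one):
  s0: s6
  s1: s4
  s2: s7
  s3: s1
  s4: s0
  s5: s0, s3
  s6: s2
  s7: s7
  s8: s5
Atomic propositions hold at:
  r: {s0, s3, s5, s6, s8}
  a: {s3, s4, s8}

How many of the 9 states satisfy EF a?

5

EF a: least fixpoint, start Z0 = {s3, s4, s8}, add states with some successor in Z. Z1 = {s1, s3, s4, s5, s8}; fixed.
Sat(EF a) = {s1, s3, s4, s5, s8}
|Sat(EF a)| = |{s1, s3, s4, s5, s8}| = 5.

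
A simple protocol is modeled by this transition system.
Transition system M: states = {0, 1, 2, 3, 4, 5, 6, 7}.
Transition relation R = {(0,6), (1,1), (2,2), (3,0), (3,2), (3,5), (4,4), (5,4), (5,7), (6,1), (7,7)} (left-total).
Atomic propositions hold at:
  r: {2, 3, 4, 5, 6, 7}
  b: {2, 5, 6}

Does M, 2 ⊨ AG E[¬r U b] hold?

Sat(¬r) = {0, 1}
E[¬r U b]: least fixpoint, start Z0 = Sat(b) = {2, 5, 6}, add states in Sat(¬r) with some successor in Z. Z1 = {0, 2, 5, 6}; fixed.
Sat(E[¬r U b]) = {0, 2, 5, 6}
AG E[¬r U b]: greatest fixpoint, start Z0 = {0, 2, 5, 6}, keep only states in Sat with every successor in Z. Z1 = {0, 2}; Z2 = {2}; fixed.
Sat(AG E[¬r U b]) = {2}
2 ∈ Sat(AG E[¬r U b]) = {2}, so the formula holds at 2.

Yes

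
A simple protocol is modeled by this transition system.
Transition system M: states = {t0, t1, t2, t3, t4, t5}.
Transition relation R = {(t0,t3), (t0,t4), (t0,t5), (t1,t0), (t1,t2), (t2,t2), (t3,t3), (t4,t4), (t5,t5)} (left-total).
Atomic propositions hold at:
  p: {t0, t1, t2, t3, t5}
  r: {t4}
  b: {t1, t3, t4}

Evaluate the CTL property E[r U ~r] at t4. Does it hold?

Sat(~r) = {t0, t1, t2, t3, t5}
E[r U ~r]: least fixpoint, start Z0 = Sat(~r) = {t0, t1, t2, t3, t5}, add states in Sat(r) with some successor in Z. Already a fixed point.
Sat(E[r U ~r]) = {t0, t1, t2, t3, t5}
t4 ∉ Sat(E[r U ~r]) = {t0, t1, t2, t3, t5}, so the formula does not hold at t4.

No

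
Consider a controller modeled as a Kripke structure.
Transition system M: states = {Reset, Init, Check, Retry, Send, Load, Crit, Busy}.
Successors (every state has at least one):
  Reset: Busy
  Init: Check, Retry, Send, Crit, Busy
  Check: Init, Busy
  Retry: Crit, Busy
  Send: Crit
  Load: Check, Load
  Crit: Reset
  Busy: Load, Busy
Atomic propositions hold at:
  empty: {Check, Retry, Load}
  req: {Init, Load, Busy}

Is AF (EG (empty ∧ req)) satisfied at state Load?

Sat(empty ∧ req) = {Load}
EG (empty ∧ req): greatest fixpoint, start Z0 = {Load}, keep only states in Sat with some successor in Z. Already a fixed point.
Sat(EG (empty ∧ req)) = {Load}
AF (EG (empty ∧ req)): least fixpoint, start Z0 = {Load}, add states with every successor in Z. Already a fixed point.
Sat(AF (EG (empty ∧ req))) = {Load}
Load ∈ Sat(AF (EG (empty ∧ req))) = {Load}, so the formula holds at Load.

Yes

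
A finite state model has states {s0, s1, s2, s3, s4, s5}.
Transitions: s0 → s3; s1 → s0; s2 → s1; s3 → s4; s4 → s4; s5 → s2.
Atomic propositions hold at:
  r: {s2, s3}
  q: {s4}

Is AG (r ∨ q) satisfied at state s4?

Yes

Sat(r ∨ q) = {s2, s3, s4}
AG (r ∨ q): greatest fixpoint, start Z0 = {s2, s3, s4}, keep only states in Sat with every successor in Z. Z1 = {s3, s4}; fixed.
Sat(AG (r ∨ q)) = {s3, s4}
s4 ∈ Sat(AG (r ∨ q)) = {s3, s4}, so the formula holds at s4.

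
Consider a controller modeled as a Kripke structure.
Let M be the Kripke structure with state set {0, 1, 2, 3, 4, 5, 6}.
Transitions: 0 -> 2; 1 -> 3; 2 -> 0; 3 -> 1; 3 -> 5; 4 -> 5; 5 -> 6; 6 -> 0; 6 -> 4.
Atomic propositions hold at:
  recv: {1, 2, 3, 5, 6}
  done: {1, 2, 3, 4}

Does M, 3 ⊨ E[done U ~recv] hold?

Sat(~recv) = {0, 4}
E[done U ~recv]: least fixpoint, start Z0 = Sat(~recv) = {0, 4}, add states in Sat(done) with some successor in Z. Z1 = {0, 2, 4}; fixed.
Sat(E[done U ~recv]) = {0, 2, 4}
3 ∉ Sat(E[done U ~recv]) = {0, 2, 4}, so the formula does not hold at 3.

No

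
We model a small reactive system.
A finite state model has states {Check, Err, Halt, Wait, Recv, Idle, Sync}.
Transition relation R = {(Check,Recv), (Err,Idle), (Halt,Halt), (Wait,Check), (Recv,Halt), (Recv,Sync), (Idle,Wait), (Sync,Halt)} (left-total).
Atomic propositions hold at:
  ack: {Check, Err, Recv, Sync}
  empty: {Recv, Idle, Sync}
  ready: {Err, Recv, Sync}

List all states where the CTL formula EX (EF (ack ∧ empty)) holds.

Sat(ack ∧ empty) = {Recv, Sync}
EF (ack ∧ empty): least fixpoint, start Z0 = {Recv, Sync}, add states with some successor in Z. Z1 = {Check, Recv, Sync}; Z2 = {Check, Wait, Recv, Sync}; Z3 = {Check, Wait, Recv, Idle, Sync}; Z4 = {Check, Err, Wait, Recv, Idle, Sync}; fixed.
Sat(EF (ack ∧ empty)) = {Check, Err, Wait, Recv, Idle, Sync}
Sat(EX (EF (ack ∧ empty))) = {s : some successor in {Check, Err, Wait, Recv, Idle, Sync}} = {Check, Err, Wait, Recv, Idle}

{Check, Err, Wait, Recv, Idle}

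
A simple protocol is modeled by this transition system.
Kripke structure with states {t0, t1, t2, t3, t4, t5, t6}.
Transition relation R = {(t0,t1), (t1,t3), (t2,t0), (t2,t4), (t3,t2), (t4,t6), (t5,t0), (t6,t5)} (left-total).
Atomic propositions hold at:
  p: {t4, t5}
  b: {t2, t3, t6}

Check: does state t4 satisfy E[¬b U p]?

Sat(¬b) = {t0, t1, t4, t5}
E[¬b U p]: least fixpoint, start Z0 = Sat(p) = {t4, t5}, add states in Sat(¬b) with some successor in Z. Already a fixed point.
Sat(E[¬b U p]) = {t4, t5}
t4 ∈ Sat(E[¬b U p]) = {t4, t5}, so the formula holds at t4.

Yes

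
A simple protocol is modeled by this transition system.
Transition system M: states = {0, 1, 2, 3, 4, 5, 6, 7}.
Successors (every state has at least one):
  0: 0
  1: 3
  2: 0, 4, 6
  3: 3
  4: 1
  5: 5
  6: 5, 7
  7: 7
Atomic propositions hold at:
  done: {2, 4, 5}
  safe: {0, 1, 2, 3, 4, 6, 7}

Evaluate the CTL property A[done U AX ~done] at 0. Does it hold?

Yes

Sat(~done) = {0, 1, 3, 6, 7}
Sat(AX ~done) = {s : every successor in {0, 1, 3, 6, 7}} = {0, 1, 3, 4, 7}
A[done U AX ~done]: least fixpoint, start Z0 = Sat(AX ~done) = {0, 1, 3, 4, 7}, add states in Sat(done) with every successor in Z. Already a fixed point.
Sat(A[done U AX ~done]) = {0, 1, 3, 4, 7}
0 ∈ Sat(A[done U AX ~done]) = {0, 1, 3, 4, 7}, so the formula holds at 0.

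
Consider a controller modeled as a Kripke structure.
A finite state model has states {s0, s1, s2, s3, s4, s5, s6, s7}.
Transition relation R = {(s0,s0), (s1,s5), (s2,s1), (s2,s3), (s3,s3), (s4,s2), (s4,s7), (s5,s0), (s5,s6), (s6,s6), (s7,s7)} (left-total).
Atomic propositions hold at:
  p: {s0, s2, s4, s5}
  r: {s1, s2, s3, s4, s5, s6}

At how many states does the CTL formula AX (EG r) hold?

EG r: greatest fixpoint, start Z0 = {s1, s2, s3, s4, s5, s6}, keep only states in Sat with some successor in Z. Already a fixed point.
Sat(EG r) = {s1, s2, s3, s4, s5, s6}
Sat(AX (EG r)) = {s : every successor in {s1, s2, s3, s4, s5, s6}} = {s1, s2, s3, s6}
|Sat(AX (EG r))| = |{s1, s2, s3, s6}| = 4.

4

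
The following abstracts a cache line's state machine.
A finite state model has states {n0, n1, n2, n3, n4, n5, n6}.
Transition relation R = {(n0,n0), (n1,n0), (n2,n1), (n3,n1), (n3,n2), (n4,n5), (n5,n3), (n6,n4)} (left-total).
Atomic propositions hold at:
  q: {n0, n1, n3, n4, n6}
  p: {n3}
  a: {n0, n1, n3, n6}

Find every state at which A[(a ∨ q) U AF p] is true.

Sat(a ∨ q) = {n0, n1, n3, n4, n6}
AF p: least fixpoint, start Z0 = {n3}, add states with every successor in Z. Z1 = {n3, n5}; Z2 = {n3, n4, n5}; Z3 = {n3, n4, n5, n6}; fixed.
Sat(AF p) = {n3, n4, n5, n6}
A[(a ∨ q) U AF p]: least fixpoint, start Z0 = Sat(AF p) = {n3, n4, n5, n6}, add states in Sat(a ∨ q) with every successor in Z. Already a fixed point.
Sat(A[(a ∨ q) U AF p]) = {n3, n4, n5, n6}

{n3, n4, n5, n6}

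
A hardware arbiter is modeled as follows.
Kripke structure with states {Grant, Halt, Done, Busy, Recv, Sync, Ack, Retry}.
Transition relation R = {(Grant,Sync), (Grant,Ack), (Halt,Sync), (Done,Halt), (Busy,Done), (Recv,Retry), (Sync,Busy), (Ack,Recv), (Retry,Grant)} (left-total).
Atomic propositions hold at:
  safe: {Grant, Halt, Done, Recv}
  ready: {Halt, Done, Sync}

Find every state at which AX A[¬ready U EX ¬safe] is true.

{Grant, Halt, Done, Recv, Ack, Retry}

Sat(¬ready) = {Grant, Busy, Recv, Ack, Retry}
Sat(¬safe) = {Busy, Sync, Ack, Retry}
Sat(EX ¬safe) = {s : some successor in {Busy, Sync, Ack, Retry}} = {Grant, Halt, Recv, Sync}
A[¬ready U EX ¬safe]: least fixpoint, start Z0 = Sat(EX ¬safe) = {Grant, Halt, Recv, Sync}, add states in Sat(¬ready) with every successor in Z. Z1 = {Grant, Halt, Recv, Sync, Ack, Retry}; fixed.
Sat(A[¬ready U EX ¬safe]) = {Grant, Halt, Recv, Sync, Ack, Retry}
Sat(AX A[¬ready U EX ¬safe]) = {s : every successor in {Grant, Halt, Recv, Sync, Ack, Retry}} = {Grant, Halt, Done, Recv, Ack, Retry}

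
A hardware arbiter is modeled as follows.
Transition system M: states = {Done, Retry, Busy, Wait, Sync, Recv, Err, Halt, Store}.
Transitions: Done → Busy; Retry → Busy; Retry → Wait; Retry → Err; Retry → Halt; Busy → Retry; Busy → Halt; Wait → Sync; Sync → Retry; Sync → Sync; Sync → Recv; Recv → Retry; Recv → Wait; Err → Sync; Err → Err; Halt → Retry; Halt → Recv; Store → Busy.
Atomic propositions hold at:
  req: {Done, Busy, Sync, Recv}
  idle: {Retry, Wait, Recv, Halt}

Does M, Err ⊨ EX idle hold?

No

Sat(EX idle) = {s : some successor in {Retry, Wait, Recv, Halt}} = {Retry, Busy, Sync, Recv, Halt}
Err ∉ Sat(EX idle) = {Retry, Busy, Sync, Recv, Halt}, so the formula does not hold at Err.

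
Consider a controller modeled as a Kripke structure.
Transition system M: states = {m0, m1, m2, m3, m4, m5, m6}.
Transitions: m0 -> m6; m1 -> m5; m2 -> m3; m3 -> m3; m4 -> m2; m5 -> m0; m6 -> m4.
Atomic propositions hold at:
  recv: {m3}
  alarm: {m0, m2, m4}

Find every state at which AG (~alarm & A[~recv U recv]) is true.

{m3}

Sat(~alarm) = {m1, m3, m5, m6}
Sat(~recv) = {m0, m1, m2, m4, m5, m6}
A[~recv U recv]: least fixpoint, start Z0 = Sat(recv) = {m3}, add states in Sat(~recv) with every successor in Z. Z1 = {m2, m3}; Z2 = {m2, m3, m4}; Z3 = {m2, m3, m4, m6}; Z4 = {m0, m2, m3, m4, m6}; Z5 = {m0, m2, m3, m4, m5, m6}; Z6 = {m0, m1, m2, m3, m4, m5, m6}; fixed.
Sat(A[~recv U recv]) = {m0, m1, m2, m3, m4, m5, m6}
Sat(~alarm & A[~recv U recv]) = {m1, m3, m5, m6}
AG (~alarm & A[~recv U recv]): greatest fixpoint, start Z0 = {m1, m3, m5, m6}, keep only states in Sat with every successor in Z. Z1 = {m1, m3}; Z2 = {m3}; fixed.
Sat(AG (~alarm & A[~recv U recv])) = {m3}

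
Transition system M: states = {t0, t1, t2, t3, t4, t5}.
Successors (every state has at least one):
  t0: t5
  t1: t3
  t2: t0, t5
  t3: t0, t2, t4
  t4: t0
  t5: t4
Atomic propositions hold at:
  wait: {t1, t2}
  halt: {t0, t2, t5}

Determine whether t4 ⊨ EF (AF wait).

AF wait: least fixpoint, start Z0 = {t1, t2}, add states with every successor in Z. Already a fixed point.
Sat(AF wait) = {t1, t2}
EF (AF wait): least fixpoint, start Z0 = {t1, t2}, add states with some successor in Z. Z1 = {t1, t2, t3}; fixed.
Sat(EF (AF wait)) = {t1, t2, t3}
t4 ∉ Sat(EF (AF wait)) = {t1, t2, t3}, so the formula does not hold at t4.

No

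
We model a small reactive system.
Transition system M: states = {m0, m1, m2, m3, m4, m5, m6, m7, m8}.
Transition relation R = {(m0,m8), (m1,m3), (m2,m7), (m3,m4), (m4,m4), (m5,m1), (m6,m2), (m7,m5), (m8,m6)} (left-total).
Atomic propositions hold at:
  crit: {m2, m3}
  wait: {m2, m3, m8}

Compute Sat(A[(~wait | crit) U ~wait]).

Sat(~wait) = {m0, m1, m4, m5, m6, m7}
Sat(~wait | crit) = {m0, m1, m2, m3, m4, m5, m6, m7}
A[(~wait | crit) U ~wait]: least fixpoint, start Z0 = Sat(~wait) = {m0, m1, m4, m5, m6, m7}, add states in Sat(~wait | crit) with every successor in Z. Z1 = {m0, m1, m2, m3, m4, m5, m6, m7}; fixed.
Sat(A[(~wait | crit) U ~wait]) = {m0, m1, m2, m3, m4, m5, m6, m7}

{m0, m1, m2, m3, m4, m5, m6, m7}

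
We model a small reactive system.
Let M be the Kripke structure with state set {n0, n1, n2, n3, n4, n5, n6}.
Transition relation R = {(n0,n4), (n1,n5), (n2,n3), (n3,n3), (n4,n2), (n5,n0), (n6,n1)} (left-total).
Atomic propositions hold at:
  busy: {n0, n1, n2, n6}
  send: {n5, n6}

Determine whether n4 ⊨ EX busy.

Yes

Sat(EX busy) = {s : some successor in {n0, n1, n2, n6}} = {n4, n5, n6}
n4 ∈ Sat(EX busy) = {n4, n5, n6}, so the formula holds at n4.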